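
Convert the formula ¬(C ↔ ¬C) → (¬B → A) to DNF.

¬(C ↔ ¬C) → (¬B → A)
≡ ¬¬(C ↔ ¬C) ∨ (¬B → A)
≡ ¬¬((C → ¬C) ∧ (¬C → C)) ∨ (¬B → A)
≡ ¬¬((¬C ∨ ¬C) ∧ (¬C → C)) ∨ (¬B → A)
≡ ¬¬((¬C ∨ ¬C) ∧ (¬¬C ∨ C)) ∨ (¬B → A)
≡ ¬¬((¬C ∨ ¬C) ∧ (¬¬C ∨ C)) ∨ ¬¬B ∨ A
≡ ((¬C ∨ ¬C) ∧ (¬¬C ∨ C)) ∨ ¬¬B ∨ A
≡ ((¬C ∨ ¬C) ∧ (C ∨ C)) ∨ ¬¬B ∨ A
≡ ((¬C ∨ ¬C) ∧ (C ∨ C)) ∨ B ∨ A
≡ (¬C ∧ C) ∨ (¬C ∧ C) ∨ (¬C ∧ C) ∨ (¬C ∧ C) ∨ B ∨ A
≡ B ∨ A

B ∨ A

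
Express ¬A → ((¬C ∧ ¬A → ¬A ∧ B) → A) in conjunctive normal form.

(A ∨ ¬C) ∧ (A ∨ ¬B)

¬A → ((¬C ∧ ¬A → ¬A ∧ B) → A)
≡ ¬¬A ∨ ((¬C ∧ ¬A → ¬A ∧ B) → A)   (eliminate →)
≡ ¬¬A ∨ ¬(¬C ∧ ¬A → ¬A ∧ B) ∨ A   (eliminate →)
≡ ¬¬A ∨ ¬(¬(¬C ∧ ¬A) ∨ ¬A ∧ B) ∨ A   (eliminate →)
≡ A ∨ ¬(¬(¬C ∧ ¬A) ∨ ¬A ∧ B) ∨ A   (double negation)
≡ A ∨ ¬¬(¬C ∧ ¬A) ∧ ¬(¬A ∧ B) ∨ A   (De Morgan)
≡ A ∨ ¬C ∧ ¬A ∧ ¬(¬A ∧ B) ∨ A   (double negation)
≡ A ∨ ¬C ∧ ¬A ∧ (¬¬A ∨ ¬B) ∨ A   (De Morgan)
≡ A ∨ ¬C ∧ ¬A ∧ (A ∨ ¬B) ∨ A   (double negation)
≡ (A ∨ ¬C ∨ A) ∧ (A ∨ ¬A ∨ A) ∧ (A ∨ A ∨ ¬B ∨ A)   (distribute ∨ over ∧)
≡ (A ∨ ¬C) ∧ (A ∨ ¬B)   (simplify)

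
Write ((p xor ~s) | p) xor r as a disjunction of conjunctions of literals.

(~p & ~s & ~r) | (p & ~r) | (~p & s & r)

((p xor ~s) | p) xor r
≡ (((p xor ~s) | p) & ~r) | (~((p xor ~s) | p) & r)   [expand xor]
≡ (((p & ~~s) | (~p & ~s) | p) & ~r) | (~((p xor ~s) | p) & r)   [expand xor]
≡ (((p & ~~s) | (~p & ~s) | p) & ~r) | (~((p & ~~s) | (~p & ~s) | p) & r)   [expand xor]
≡ (((p & s) | (~p & ~s) | p) & ~r) | (~((p & ~~s) | (~p & ~s) | p) & r)   [double negation]
≡ (((p & s) | (~p & ~s) | p) & ~r) | (~(p & ~~s) & ~(~p & ~s) & ~p & r)   [De Morgan]
≡ (((p & s) | (~p & ~s) | p) & ~r) | ((~p | ~~~s) & ~(~p & ~s) & ~p & r)   [De Morgan]
≡ (((p & s) | (~p & ~s) | p) & ~r) | ((~p | ~s) & ~(~p & ~s) & ~p & r)   [double negation]
≡ (((p & s) | (~p & ~s) | p) & ~r) | ((~p | ~s) & (~~p | ~~s) & ~p & r)   [De Morgan]
≡ (((p & s) | (~p & ~s) | p) & ~r) | ((~p | ~s) & (p | ~~s) & ~p & r)   [double negation]
≡ (((p & s) | (~p & ~s) | p) & ~r) | ((~p | ~s) & (p | s) & ~p & r)   [double negation]
≡ (p & s & ~r) | (~p & ~s & ~r) | (p & ~r) | (~p & p & ~p & r) | (~p & s & ~p & r) | (~s & p & ~p & r) | (~s & s & ~p & r)   [distribute & over |]
≡ (~p & ~s & ~r) | (p & ~r) | (~p & s & r)   [simplify]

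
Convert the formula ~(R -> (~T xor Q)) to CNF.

~(R -> (~T xor Q))
≡ ~(~R | (~T xor Q))   [eliminate ->]
≡ ~(~R | ((~T | Q) & ~(~T & Q)))   [expand xor]
≡ ~~R & ~((~T | Q) & ~(~T & Q))   [De Morgan]
≡ R & ~((~T | Q) & ~(~T & Q))   [double negation]
≡ R & (~(~T | Q) | ~~(~T & Q))   [De Morgan]
≡ R & ((~~T & ~Q) | ~~(~T & Q))   [De Morgan]
≡ R & ((T & ~Q) | ~~(~T & Q))   [double negation]
≡ R & ((T & ~Q) | (~T & Q))   [double negation]
≡ R & (T | ~T) & (T | Q) & (~Q | ~T) & (~Q | Q)   [distribute | over &]
≡ R & (T | Q) & (~Q | ~T)   [simplify]

R & (T | Q) & (~Q | ~T)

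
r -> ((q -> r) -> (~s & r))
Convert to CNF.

~r | ~s

r -> ((q -> r) -> (~s & r))
⇔ ~r | ((q -> r) -> (~s & r))   — eliminate ->
⇔ ~r | ~(q -> r) | (~s & r)   — eliminate ->
⇔ ~r | ~(~q | r) | (~s & r)   — eliminate ->
⇔ ~r | (~~q & ~r) | (~s & r)   — De Morgan
⇔ ~r | (q & ~r) | (~s & r)   — double negation
⇔ (~r | q | ~s) & (~r | q | r) & (~r | ~r | ~s) & (~r | ~r | r)   — distribute | over &
⇔ ~r | ~s   — simplify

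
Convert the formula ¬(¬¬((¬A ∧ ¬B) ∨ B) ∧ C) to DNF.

(A ∧ ¬B) ∨ ¬C

¬(¬¬((¬A ∧ ¬B) ∨ B) ∧ C)
≡ ¬¬¬((¬A ∧ ¬B) ∨ B) ∨ ¬C   — De Morgan
≡ ¬((¬A ∧ ¬B) ∨ B) ∨ ¬C   — double negation
≡ (¬(¬A ∧ ¬B) ∧ ¬B) ∨ ¬C   — De Morgan
≡ ((¬¬A ∨ ¬¬B) ∧ ¬B) ∨ ¬C   — De Morgan
≡ ((A ∨ ¬¬B) ∧ ¬B) ∨ ¬C   — double negation
≡ ((A ∨ B) ∧ ¬B) ∨ ¬C   — double negation
≡ (A ∧ ¬B) ∨ (B ∧ ¬B) ∨ ¬C   — distribute ∧ over ∨
≡ (A ∧ ¬B) ∨ ¬C   — simplify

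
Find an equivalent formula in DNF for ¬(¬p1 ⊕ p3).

¬(¬p1 ⊕ p3)
⇔ ¬((¬p1 ∧ ¬p3) ∨ (¬¬p1 ∧ p3))   [expand ⊕]
⇔ ¬(¬p1 ∧ ¬p3) ∧ ¬(¬¬p1 ∧ p3)   [De Morgan]
⇔ (¬¬p1 ∨ ¬¬p3) ∧ ¬(¬¬p1 ∧ p3)   [De Morgan]
⇔ (p1 ∨ ¬¬p3) ∧ ¬(¬¬p1 ∧ p3)   [double negation]
⇔ (p1 ∨ p3) ∧ ¬(¬¬p1 ∧ p3)   [double negation]
⇔ (p1 ∨ p3) ∧ (¬¬¬p1 ∨ ¬p3)   [De Morgan]
⇔ (p1 ∨ p3) ∧ (¬p1 ∨ ¬p3)   [double negation]
⇔ (p1 ∧ ¬p1) ∨ (p1 ∧ ¬p3) ∨ (p3 ∧ ¬p1) ∨ (p3 ∧ ¬p3)   [distribute ∧ over ∨]
⇔ (p1 ∧ ¬p3) ∨ (p3 ∧ ¬p1)   [simplify]

(p1 ∧ ¬p3) ∨ (p3 ∧ ¬p1)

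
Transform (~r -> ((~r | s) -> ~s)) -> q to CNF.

(~r -> ((~r | s) -> ~s)) -> q
≡ ~(~r -> ((~r | s) -> ~s)) | q
≡ ~(~~r | ((~r | s) -> ~s)) | q
≡ ~(~~r | ~(~r | s) | ~s) | q
≡ (~~~r & ~~(~r | s) & ~~s) | q
≡ (~r & ~~(~r | s) & ~~s) | q
≡ (~r & (~r | s) & ~~s) | q
≡ (~r & (~r | s) & s) | q
≡ (~r | q) & (~r | s | q) & (s | q)
≡ (~r | q) & (s | q)

(~r | q) & (s | q)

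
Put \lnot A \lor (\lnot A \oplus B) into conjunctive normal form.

\lnot A \lor (\lnot A \oplus B)
≡ \lnot A \lor ((\lnot A \lor B) \land \lnot (\lnot A \land B))   [expand \oplus]
≡ \lnot A \lor ((\lnot A \lor B) \land (\lnot \lnot A \lor \lnot B))   [De Morgan]
≡ \lnot A \lor ((\lnot A \lor B) \land (A \lor \lnot B))   [double negation]
≡ (\lnot A \lor \lnot A \lor B) \land (\lnot A \lor A \lor \lnot B)   [distribute \lor over \land]
≡ \lnot A \lor B   [simplify]

\lnot A \lor B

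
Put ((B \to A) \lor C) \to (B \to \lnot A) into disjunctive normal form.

((B \to A) \lor C) \to (B \to \lnot A)
≡ \lnot ((B \to A) \lor C) \lor (B \to \lnot A)   [eliminate \to]
≡ \lnot (\lnot B \lor A \lor C) \lor (B \to \lnot A)   [eliminate \to]
≡ \lnot (\lnot B \lor A \lor C) \lor \lnot B \lor \lnot A   [eliminate \to]
≡ (\lnot \lnot B \land \lnot A \land \lnot C) \lor \lnot B \lor \lnot A   [De Morgan]
≡ (B \land \lnot A \land \lnot C) \lor \lnot B \lor \lnot A   [double negation]
≡ \lnot B \lor \lnot A   [simplify]

\lnot B \lor \lnot A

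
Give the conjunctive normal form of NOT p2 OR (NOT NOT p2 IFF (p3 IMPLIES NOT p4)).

NOT p2 OR (NOT NOT p2 IFF (p3 IMPLIES NOT p4))
= NOT p2 OR ((NOT NOT p2 IMPLIES (p3 IMPLIES NOT p4)) AND ((p3 IMPLIES NOT p4) IMPLIES NOT NOT p2))   [eliminate IFF]
= NOT p2 OR ((NOT NOT NOT p2 OR (p3 IMPLIES NOT p4)) AND ((p3 IMPLIES NOT p4) IMPLIES NOT NOT p2))   [eliminate IMPLIES]
= NOT p2 OR ((NOT NOT NOT p2 OR NOT p3 OR NOT p4) AND ((p3 IMPLIES NOT p4) IMPLIES NOT NOT p2))   [eliminate IMPLIES]
= NOT p2 OR ((NOT NOT NOT p2 OR NOT p3 OR NOT p4) AND (NOT (p3 IMPLIES NOT p4) OR NOT NOT p2))   [eliminate IMPLIES]
= NOT p2 OR ((NOT NOT NOT p2 OR NOT p3 OR NOT p4) AND (NOT (NOT p3 OR NOT p4) OR NOT NOT p2))   [eliminate IMPLIES]
= NOT p2 OR ((NOT p2 OR NOT p3 OR NOT p4) AND (NOT (NOT p3 OR NOT p4) OR NOT NOT p2))   [double negation]
= NOT p2 OR ((NOT p2 OR NOT p3 OR NOT p4) AND ((NOT NOT p3 AND NOT NOT p4) OR NOT NOT p2))   [De Morgan]
= NOT p2 OR ((NOT p2 OR NOT p3 OR NOT p4) AND ((p3 AND NOT NOT p4) OR NOT NOT p2))   [double negation]
= NOT p2 OR ((NOT p2 OR NOT p3 OR NOT p4) AND ((p3 AND p4) OR NOT NOT p2))   [double negation]
= NOT p2 OR ((NOT p2 OR NOT p3 OR NOT p4) AND ((p3 AND p4) OR p2))   [double negation]
= (NOT p2 OR NOT p2 OR NOT p3 OR NOT p4) AND (NOT p2 OR p3 OR p2) AND (NOT p2 OR p4 OR p2)   [distribute OR over AND]
= NOT p2 OR NOT p3 OR NOT p4   [simplify]

NOT p2 OR NOT p3 OR NOT p4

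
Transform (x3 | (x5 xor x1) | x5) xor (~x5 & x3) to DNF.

(~x5 & x1 & ~x3) | x5

(x3 | (x5 xor x1) | x5) xor (~x5 & x3)
≡ ((x3 | (x5 xor x1) | x5) & ~(~x5 & x3)) | (~(x3 | (x5 xor x1) | x5) & ~x5 & x3)   — expand xor
≡ ((x3 | (x5 & ~x1) | (~x5 & x1) | x5) & ~(~x5 & x3)) | (~(x3 | (x5 xor x1) | x5) & ~x5 & x3)   — expand xor
≡ ((x3 | (x5 & ~x1) | (~x5 & x1) | x5) & ~(~x5 & x3)) | (~(x3 | (x5 & ~x1) | (~x5 & x1) | x5) & ~x5 & x3)   — expand xor
≡ ((x3 | (x5 & ~x1) | (~x5 & x1) | x5) & (~~x5 | ~x3)) | (~(x3 | (x5 & ~x1) | (~x5 & x1) | x5) & ~x5 & x3)   — De Morgan
≡ ((x3 | (x5 & ~x1) | (~x5 & x1) | x5) & (x5 | ~x3)) | (~(x3 | (x5 & ~x1) | (~x5 & x1) | x5) & ~x5 & x3)   — double negation
≡ ((x3 | (x5 & ~x1) | (~x5 & x1) | x5) & (x5 | ~x3)) | (~x3 & ~(x5 & ~x1) & ~(~x5 & x1) & ~x5 & ~x5 & x3)   — De Morgan
≡ ((x3 | (x5 & ~x1) | (~x5 & x1) | x5) & (x5 | ~x3)) | (~x3 & (~x5 | ~~x1) & ~(~x5 & x1) & ~x5 & ~x5 & x3)   — De Morgan
≡ ((x3 | (x5 & ~x1) | (~x5 & x1) | x5) & (x5 | ~x3)) | (~x3 & (~x5 | x1) & ~(~x5 & x1) & ~x5 & ~x5 & x3)   — double negation
≡ ((x3 | (x5 & ~x1) | (~x5 & x1) | x5) & (x5 | ~x3)) | (~x3 & (~x5 | x1) & (~~x5 | ~x1) & ~x5 & ~x5 & x3)   — De Morgan
≡ ((x3 | (x5 & ~x1) | (~x5 & x1) | x5) & (x5 | ~x3)) | (~x3 & (~x5 | x1) & (x5 | ~x1) & ~x5 & ~x5 & x3)   — double negation
≡ (x3 & x5) | (x3 & ~x3) | (x5 & ~x1 & x5) | (x5 & ~x1 & ~x3) | (~x5 & x1 & x5) | (~x5 & x1 & ~x3) | (x5 & x5) | (x5 & ~x3) | (~x3 & ~x5 & x5 & ~x5 & ~x5 & x3) | (~x3 & ~x5 & ~x1 & ~x5 & ~x5 & x3) | (~x3 & x1 & x5 & ~x5 & ~x5 & x3) | (~x3 & x1 & ~x1 & ~x5 & ~x5 & x3)   — distribute & over |
≡ (~x5 & x1 & ~x3) | x5   — simplify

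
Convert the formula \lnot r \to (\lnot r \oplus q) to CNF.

r \lor \lnot q

\lnot r \to (\lnot r \oplus q)
≡ \lnot \lnot r \lor (\lnot r \oplus q)   [eliminate \to]
≡ \lnot \lnot r \lor ((\lnot r \lor q) \land \lnot (\lnot r \land q))   [expand \oplus]
≡ r \lor ((\lnot r \lor q) \land \lnot (\lnot r \land q))   [double negation]
≡ r \lor ((\lnot r \lor q) \land (\lnot \lnot r \lor \lnot q))   [De Morgan]
≡ r \lor ((\lnot r \lor q) \land (r \lor \lnot q))   [double negation]
≡ (r \lor \lnot r \lor q) \land (r \lor r \lor \lnot q)   [distribute \lor over \land]
≡ r \lor \lnot q   [simplify]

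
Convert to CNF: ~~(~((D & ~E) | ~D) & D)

~~(~((D & ~E) | ~D) & D)
= ~((D & ~E) | ~D) & D   [double negation]
= ~(D & ~E) & ~~D & D   [De Morgan]
= (~D | ~~E) & ~~D & D   [De Morgan]
= (~D | E) & ~~D & D   [double negation]
= (~D | E) & D & D   [double negation]
= (~D | E) & D   [simplify]

(~D | E) & D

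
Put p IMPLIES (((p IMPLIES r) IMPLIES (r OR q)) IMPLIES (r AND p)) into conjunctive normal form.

NOT p OR r

p IMPLIES (((p IMPLIES r) IMPLIES (r OR q)) IMPLIES (r AND p))
= NOT p OR (((p IMPLIES r) IMPLIES (r OR q)) IMPLIES (r AND p))   (eliminate IMPLIES)
= NOT p OR NOT ((p IMPLIES r) IMPLIES (r OR q)) OR (r AND p)   (eliminate IMPLIES)
= NOT p OR NOT (NOT (p IMPLIES r) OR r OR q) OR (r AND p)   (eliminate IMPLIES)
= NOT p OR NOT (NOT (NOT p OR r) OR r OR q) OR (r AND p)   (eliminate IMPLIES)
= NOT p OR (NOT NOT (NOT p OR r) AND NOT r AND NOT q) OR (r AND p)   (De Morgan)
= NOT p OR ((NOT p OR r) AND NOT r AND NOT q) OR (r AND p)   (double negation)
= (NOT p OR NOT p OR r OR r) AND (NOT p OR NOT p OR r OR p) AND (NOT p OR NOT r OR r) AND (NOT p OR NOT r OR p) AND (NOT p OR NOT q OR r) AND (NOT p OR NOT q OR p)   (distribute OR over AND)
= NOT p OR r   (simplify)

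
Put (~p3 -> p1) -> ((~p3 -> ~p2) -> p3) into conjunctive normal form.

(~p3 -> p1) -> ((~p3 -> ~p2) -> p3)
= ~(~p3 -> p1) | ((~p3 -> ~p2) -> p3)   (eliminate ->)
= ~(~~p3 | p1) | ((~p3 -> ~p2) -> p3)   (eliminate ->)
= ~(~~p3 | p1) | ~(~p3 -> ~p2) | p3   (eliminate ->)
= ~(~~p3 | p1) | ~(~~p3 | ~p2) | p3   (eliminate ->)
= (~~~p3 & ~p1) | ~(~~p3 | ~p2) | p3   (De Morgan)
= (~p3 & ~p1) | ~(~~p3 | ~p2) | p3   (double negation)
= (~p3 & ~p1) | (~~~p3 & ~~p2) | p3   (De Morgan)
= (~p3 & ~p1) | (~p3 & ~~p2) | p3   (double negation)
= (~p3 & ~p1) | (~p3 & p2) | p3   (double negation)
= (~p3 | ~p3 | p3) & (~p3 | p2 | p3) & (~p1 | ~p3 | p3) & (~p1 | p2 | p3)   (distribute | over &)
= ~p1 | p2 | p3   (simplify)

~p1 | p2 | p3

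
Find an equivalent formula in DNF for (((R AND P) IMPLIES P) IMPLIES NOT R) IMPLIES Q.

(((R AND P) IMPLIES P) IMPLIES NOT R) IMPLIES Q
= NOT (((R AND P) IMPLIES P) IMPLIES NOT R) OR Q   [eliminate IMPLIES]
= NOT (NOT ((R AND P) IMPLIES P) OR NOT R) OR Q   [eliminate IMPLIES]
= NOT (NOT (NOT (R AND P) OR P) OR NOT R) OR Q   [eliminate IMPLIES]
= (NOT NOT (NOT (R AND P) OR P) AND NOT NOT R) OR Q   [De Morgan]
= ((NOT (R AND P) OR P) AND NOT NOT R) OR Q   [double negation]
= ((NOT R OR NOT P OR P) AND NOT NOT R) OR Q   [De Morgan]
= ((NOT R OR NOT P OR P) AND R) OR Q   [double negation]
= (NOT R AND R) OR (NOT P AND R) OR (P AND R) OR Q   [distribute AND over OR]
= (NOT P AND R) OR (P AND R) OR Q   [simplify]

(NOT P AND R) OR (P AND R) OR Q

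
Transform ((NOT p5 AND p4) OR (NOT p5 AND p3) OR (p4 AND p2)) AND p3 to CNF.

((NOT p5 AND p4) OR (NOT p5 AND p3) OR (p4 AND p2)) AND p3
= (NOT p5 OR NOT p5 OR p4) AND (NOT p5 OR NOT p5 OR p2) AND (NOT p5 OR p3 OR p4) AND (NOT p5 OR p3 OR p2) AND (p4 OR NOT p5 OR p4) AND (p4 OR NOT p5 OR p2) AND (p4 OR p3 OR p4) AND (p4 OR p3 OR p2) AND p3   [distribute OR over AND]
= (NOT p5 OR p4) AND (NOT p5 OR p2) AND p3   [simplify]

(NOT p5 OR p4) AND (NOT p5 OR p2) AND p3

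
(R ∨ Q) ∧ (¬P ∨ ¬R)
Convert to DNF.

(R ∨ Q) ∧ (¬P ∨ ¬R)
⇔ (R ∧ ¬P) ∨ (R ∧ ¬R) ∨ (Q ∧ ¬P) ∨ (Q ∧ ¬R)
⇔ (R ∧ ¬P) ∨ (Q ∧ ¬P) ∨ (Q ∧ ¬R)

(R ∧ ¬P) ∨ (Q ∧ ¬P) ∨ (Q ∧ ¬R)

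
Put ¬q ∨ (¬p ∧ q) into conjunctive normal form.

¬q ∨ ¬p

¬q ∨ (¬p ∧ q)
≡ (¬q ∨ ¬p) ∧ (¬q ∨ q)   [distribute ∨ over ∧]
≡ ¬q ∨ ¬p   [simplify]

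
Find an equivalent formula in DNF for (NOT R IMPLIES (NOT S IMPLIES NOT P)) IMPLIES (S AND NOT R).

(NOT R IMPLIES (NOT S IMPLIES NOT P)) IMPLIES (S AND NOT R)
⇔ NOT (NOT R IMPLIES (NOT S IMPLIES NOT P)) OR (S AND NOT R)   — eliminate IMPLIES
⇔ NOT (NOT NOT R OR (NOT S IMPLIES NOT P)) OR (S AND NOT R)   — eliminate IMPLIES
⇔ NOT (NOT NOT R OR NOT NOT S OR NOT P) OR (S AND NOT R)   — eliminate IMPLIES
⇔ (NOT NOT NOT R AND NOT NOT NOT S AND NOT NOT P) OR (S AND NOT R)   — De Morgan
⇔ (NOT R AND NOT NOT NOT S AND NOT NOT P) OR (S AND NOT R)   — double negation
⇔ (NOT R AND NOT S AND NOT NOT P) OR (S AND NOT R)   — double negation
⇔ (NOT R AND NOT S AND P) OR (S AND NOT R)   — double negation

(NOT R AND NOT S AND P) OR (S AND NOT R)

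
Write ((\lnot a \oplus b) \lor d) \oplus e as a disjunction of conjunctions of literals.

((\lnot a \oplus b) \lor d) \oplus e
⇔ (((\lnot a \oplus b) \lor d) \land \lnot e) \lor (\lnot ((\lnot a \oplus b) \lor d) \land e)   [expand \oplus]
⇔ (((\lnot a \land \lnot b) \lor (\lnot \lnot a \land b) \lor d) \land \lnot e) \lor (\lnot ((\lnot a \oplus b) \lor d) \land e)   [expand \oplus]
⇔ (((\lnot a \land \lnot b) \lor (\lnot \lnot a \land b) \lor d) \land \lnot e) \lor (\lnot ((\lnot a \land \lnot b) \lor (\lnot \lnot a \land b) \lor d) \land e)   [expand \oplus]
⇔ (((\lnot a \land \lnot b) \lor (a \land b) \lor d) \land \lnot e) \lor (\lnot ((\lnot a \land \lnot b) \lor (\lnot \lnot a \land b) \lor d) \land e)   [double negation]
⇔ (((\lnot a \land \lnot b) \lor (a \land b) \lor d) \land \lnot e) \lor (\lnot (\lnot a \land \lnot b) \land \lnot (\lnot \lnot a \land b) \land \lnot d \land e)   [De Morgan]
⇔ (((\lnot a \land \lnot b) \lor (a \land b) \lor d) \land \lnot e) \lor ((\lnot \lnot a \lor \lnot \lnot b) \land \lnot (\lnot \lnot a \land b) \land \lnot d \land e)   [De Morgan]
⇔ (((\lnot a \land \lnot b) \lor (a \land b) \lor d) \land \lnot e) \lor ((a \lor \lnot \lnot b) \land \lnot (\lnot \lnot a \land b) \land \lnot d \land e)   [double negation]
⇔ (((\lnot a \land \lnot b) \lor (a \land b) \lor d) \land \lnot e) \lor ((a \lor b) \land \lnot (\lnot \lnot a \land b) \land \lnot d \land e)   [double negation]
⇔ (((\lnot a \land \lnot b) \lor (a \land b) \lor d) \land \lnot e) \lor ((a \lor b) \land (\lnot \lnot \lnot a \lor \lnot b) \land \lnot d \land e)   [De Morgan]
⇔ (((\lnot a \land \lnot b) \lor (a \land b) \lor d) \land \lnot e) \lor ((a \lor b) \land (\lnot a \lor \lnot b) \land \lnot d \land e)   [double negation]
⇔ (\lnot a \land \lnot b \land \lnot e) \lor (a \land b \land \lnot e) \lor (d \land \lnot e) \lor (a \land \lnot a \land \lnot d \land e) \lor (a \land \lnot b \land \lnot d \land e) \lor (b \land \lnot a \land \lnot d \land e) \lor (b \land \lnot b \land \lnot d \land e)   [distribute \land over \lor]
⇔ (\lnot a \land \lnot b \land \lnot e) \lor (a \land b \land \lnot e) \lor (d \land \lnot e) \lor (a \land \lnot b \land \lnot d \land e) \lor (b \land \lnot a \land \lnot d \land e)   [simplify]

(\lnot a \land \lnot b \land \lnot e) \lor (a \land b \land \lnot e) \lor (d \land \lnot e) \lor (a \land \lnot b \land \lnot d \land e) \lor (b \land \lnot a \land \lnot d \land e)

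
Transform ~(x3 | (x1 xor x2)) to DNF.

~(x3 | (x1 xor x2))
≡ ~(x3 | (x1 & ~x2) | (~x1 & x2))   [expand xor]
≡ ~x3 & ~(x1 & ~x2) & ~(~x1 & x2)   [De Morgan]
≡ ~x3 & (~x1 | ~~x2) & ~(~x1 & x2)   [De Morgan]
≡ ~x3 & (~x1 | x2) & ~(~x1 & x2)   [double negation]
≡ ~x3 & (~x1 | x2) & (~~x1 | ~x2)   [De Morgan]
≡ ~x3 & (~x1 | x2) & (x1 | ~x2)   [double negation]
≡ (~x3 & ~x1 & x1) | (~x3 & ~x1 & ~x2) | (~x3 & x2 & x1) | (~x3 & x2 & ~x2)   [distribute & over |]
≡ (~x3 & ~x1 & ~x2) | (~x3 & x2 & x1)   [simplify]

(~x3 & ~x1 & ~x2) | (~x3 & x2 & x1)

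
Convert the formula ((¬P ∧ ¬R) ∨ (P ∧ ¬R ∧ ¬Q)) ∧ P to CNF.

(¬P ∨ ¬Q) ∧ ¬R ∧ P

((¬P ∧ ¬R) ∨ (P ∧ ¬R ∧ ¬Q)) ∧ P
≡ (¬P ∨ P) ∧ (¬P ∨ ¬R) ∧ (¬P ∨ ¬Q) ∧ (¬R ∨ P) ∧ (¬R ∨ ¬R) ∧ (¬R ∨ ¬Q) ∧ P   [distribute ∨ over ∧]
≡ (¬P ∨ ¬Q) ∧ ¬R ∧ P   [simplify]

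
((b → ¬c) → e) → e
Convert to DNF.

((b → ¬c) → e) → e
≡ ¬((b → ¬c) → e) ∨ e   [eliminate →]
≡ ¬(¬(b → ¬c) ∨ e) ∨ e   [eliminate →]
≡ ¬(¬(¬b ∨ ¬c) ∨ e) ∨ e   [eliminate →]
≡ ¬¬(¬b ∨ ¬c) ∧ ¬e ∨ e   [De Morgan]
≡ (¬b ∨ ¬c) ∧ ¬e ∨ e   [double negation]
≡ ¬b ∧ ¬e ∨ ¬c ∧ ¬e ∨ e   [distribute ∧ over ∨]

¬b ∧ ¬e ∨ ¬c ∧ ¬e ∨ e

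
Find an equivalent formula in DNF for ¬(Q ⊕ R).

¬(Q ⊕ R)
≡ ¬((Q ∧ ¬R) ∨ (¬Q ∧ R))   [expand ⊕]
≡ ¬(Q ∧ ¬R) ∧ ¬(¬Q ∧ R)   [De Morgan]
≡ (¬Q ∨ ¬¬R) ∧ ¬(¬Q ∧ R)   [De Morgan]
≡ (¬Q ∨ R) ∧ ¬(¬Q ∧ R)   [double negation]
≡ (¬Q ∨ R) ∧ (¬¬Q ∨ ¬R)   [De Morgan]
≡ (¬Q ∨ R) ∧ (Q ∨ ¬R)   [double negation]
≡ (¬Q ∧ Q) ∨ (¬Q ∧ ¬R) ∨ (R ∧ Q) ∨ (R ∧ ¬R)   [distribute ∧ over ∨]
≡ (¬Q ∧ ¬R) ∨ (R ∧ Q)   [simplify]

(¬Q ∧ ¬R) ∨ (R ∧ Q)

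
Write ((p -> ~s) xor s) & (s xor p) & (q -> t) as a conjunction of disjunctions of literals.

(p | ~s) & (s | p) & (~s | ~p) & (~q | t)

((p -> ~s) xor s) & (s xor p) & (q -> t)
≡ ((p -> ~s) | s) & ~((p -> ~s) & s) & (s xor p) & (q -> t)   — expand xor
≡ (~p | ~s | s) & ~((p -> ~s) & s) & (s xor p) & (q -> t)   — eliminate ->
≡ (~p | ~s | s) & ~((~p | ~s) & s) & (s xor p) & (q -> t)   — eliminate ->
≡ (~p | ~s | s) & ~((~p | ~s) & s) & (s | p) & ~(s & p) & (q -> t)   — expand xor
≡ (~p | ~s | s) & ~((~p | ~s) & s) & (s | p) & ~(s & p) & (~q | t)   — eliminate ->
≡ (~p | ~s | s) & (~(~p | ~s) | ~s) & (s | p) & ~(s & p) & (~q | t)   — De Morgan
≡ (~p | ~s | s) & ((~~p & ~~s) | ~s) & (s | p) & ~(s & p) & (~q | t)   — De Morgan
≡ (~p | ~s | s) & ((p & ~~s) | ~s) & (s | p) & ~(s & p) & (~q | t)   — double negation
≡ (~p | ~s | s) & ((p & s) | ~s) & (s | p) & ~(s & p) & (~q | t)   — double negation
≡ (~p | ~s | s) & ((p & s) | ~s) & (s | p) & (~s | ~p) & (~q | t)   — De Morgan
≡ (~p | ~s | s) & (p | ~s) & (s | ~s) & (s | p) & (~s | ~p) & (~q | t)   — distribute | over &
≡ (p | ~s) & (s | p) & (~s | ~p) & (~q | t)   — simplify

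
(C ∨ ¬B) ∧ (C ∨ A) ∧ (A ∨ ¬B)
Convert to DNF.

(C ∨ ¬B) ∧ (C ∨ A) ∧ (A ∨ ¬B)
⇔ (C ∧ C ∧ A) ∨ (C ∧ C ∧ ¬B) ∨ (C ∧ A ∧ A) ∨ (C ∧ A ∧ ¬B) ∨ (¬B ∧ C ∧ A) ∨ (¬B ∧ C ∧ ¬B) ∨ (¬B ∧ A ∧ A) ∨ (¬B ∧ A ∧ ¬B)   (distribute ∧ over ∨)
⇔ (C ∧ A) ∨ (C ∧ ¬B) ∨ (¬B ∧ A)   (simplify)

(C ∧ A) ∨ (C ∧ ¬B) ∨ (¬B ∧ A)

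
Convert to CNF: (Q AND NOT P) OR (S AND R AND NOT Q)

(Q OR S) AND (Q OR R) AND (NOT P OR S) AND (NOT P OR R) AND (NOT P OR NOT Q)

(Q AND NOT P) OR (S AND R AND NOT Q)
⇔ (Q OR S) AND (Q OR R) AND (Q OR NOT Q) AND (NOT P OR S) AND (NOT P OR R) AND (NOT P OR NOT Q)   [distribute OR over AND]
⇔ (Q OR S) AND (Q OR R) AND (NOT P OR S) AND (NOT P OR R) AND (NOT P OR NOT Q)   [simplify]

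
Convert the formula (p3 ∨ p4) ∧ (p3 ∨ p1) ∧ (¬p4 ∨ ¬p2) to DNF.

(p3 ∧ ¬p4) ∨ (p3 ∧ ¬p2) ∨ (p4 ∧ p1 ∧ ¬p2)

(p3 ∨ p4) ∧ (p3 ∨ p1) ∧ (¬p4 ∨ ¬p2)
≡ (p3 ∧ p3 ∧ ¬p4) ∨ (p3 ∧ p3 ∧ ¬p2) ∨ (p3 ∧ p1 ∧ ¬p4) ∨ (p3 ∧ p1 ∧ ¬p2) ∨ (p4 ∧ p3 ∧ ¬p4) ∨ (p4 ∧ p3 ∧ ¬p2) ∨ (p4 ∧ p1 ∧ ¬p4) ∨ (p4 ∧ p1 ∧ ¬p2)
≡ (p3 ∧ ¬p4) ∨ (p3 ∧ ¬p2) ∨ (p4 ∧ p1 ∧ ¬p2)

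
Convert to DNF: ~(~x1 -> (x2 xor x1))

~x1 & ~x2

~(~x1 -> (x2 xor x1))
≡ ~(~~x1 | (x2 xor x1))   [eliminate ->]
≡ ~(~~x1 | (x2 & ~x1) | (~x2 & x1))   [expand xor]
≡ ~~~x1 & ~(x2 & ~x1) & ~(~x2 & x1)   [De Morgan]
≡ ~x1 & ~(x2 & ~x1) & ~(~x2 & x1)   [double negation]
≡ ~x1 & (~x2 | ~~x1) & ~(~x2 & x1)   [De Morgan]
≡ ~x1 & (~x2 | x1) & ~(~x2 & x1)   [double negation]
≡ ~x1 & (~x2 | x1) & (~~x2 | ~x1)   [De Morgan]
≡ ~x1 & (~x2 | x1) & (x2 | ~x1)   [double negation]
≡ (~x1 & ~x2 & x2) | (~x1 & ~x2 & ~x1) | (~x1 & x1 & x2) | (~x1 & x1 & ~x1)   [distribute & over |]
≡ ~x1 & ~x2   [simplify]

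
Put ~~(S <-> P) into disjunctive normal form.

(~S & ~P) | (P & S)

~~(S <-> P)
⇔ ~~((S -> P) & (P -> S))   [eliminate <->]
⇔ ~~((~S | P) & (P -> S))   [eliminate ->]
⇔ ~~((~S | P) & (~P | S))   [eliminate ->]
⇔ (~S | P) & (~P | S)   [double negation]
⇔ (~S & ~P) | (~S & S) | (P & ~P) | (P & S)   [distribute & over |]
⇔ (~S & ~P) | (P & S)   [simplify]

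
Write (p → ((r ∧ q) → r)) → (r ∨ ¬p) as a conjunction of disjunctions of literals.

r ∨ ¬p

(p → ((r ∧ q) → r)) → (r ∨ ¬p)
≡ ¬(p → ((r ∧ q) → r)) ∨ r ∨ ¬p   [eliminate →]
≡ ¬(¬p ∨ ((r ∧ q) → r)) ∨ r ∨ ¬p   [eliminate →]
≡ ¬(¬p ∨ ¬(r ∧ q) ∨ r) ∨ r ∨ ¬p   [eliminate →]
≡ (¬¬p ∧ ¬¬(r ∧ q) ∧ ¬r) ∨ r ∨ ¬p   [De Morgan]
≡ (p ∧ ¬¬(r ∧ q) ∧ ¬r) ∨ r ∨ ¬p   [double negation]
≡ (p ∧ r ∧ q ∧ ¬r) ∨ r ∨ ¬p   [double negation]
≡ (p ∨ r ∨ ¬p) ∧ (r ∨ r ∨ ¬p) ∧ (q ∨ r ∨ ¬p) ∧ (¬r ∨ r ∨ ¬p)   [distribute ∨ over ∧]
≡ r ∨ ¬p   [simplify]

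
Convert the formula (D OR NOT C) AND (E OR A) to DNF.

(D AND E) OR (D AND A) OR (NOT C AND E) OR (NOT C AND A)

(D OR NOT C) AND (E OR A)
⇔ (D AND E) OR (D AND A) OR (NOT C AND E) OR (NOT C AND A)   [distribute AND over OR]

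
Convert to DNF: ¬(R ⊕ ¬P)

(¬R ∧ P) ∨ (¬P ∧ R)

¬(R ⊕ ¬P)
⇔ ¬((R ∧ ¬¬P) ∨ (¬R ∧ ¬P))   (expand ⊕)
⇔ ¬(R ∧ ¬¬P) ∧ ¬(¬R ∧ ¬P)   (De Morgan)
⇔ (¬R ∨ ¬¬¬P) ∧ ¬(¬R ∧ ¬P)   (De Morgan)
⇔ (¬R ∨ ¬P) ∧ ¬(¬R ∧ ¬P)   (double negation)
⇔ (¬R ∨ ¬P) ∧ (¬¬R ∨ ¬¬P)   (De Morgan)
⇔ (¬R ∨ ¬P) ∧ (R ∨ ¬¬P)   (double negation)
⇔ (¬R ∨ ¬P) ∧ (R ∨ P)   (double negation)
⇔ (¬R ∧ R) ∨ (¬R ∧ P) ∨ (¬P ∧ R) ∨ (¬P ∧ P)   (distribute ∧ over ∨)
⇔ (¬R ∧ P) ∨ (¬P ∧ R)   (simplify)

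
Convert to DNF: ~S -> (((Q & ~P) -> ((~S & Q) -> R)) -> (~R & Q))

S | (~R & Q)

~S -> (((Q & ~P) -> ((~S & Q) -> R)) -> (~R & Q))
= ~~S | (((Q & ~P) -> ((~S & Q) -> R)) -> (~R & Q))   [eliminate ->]
= ~~S | ~((Q & ~P) -> ((~S & Q) -> R)) | (~R & Q)   [eliminate ->]
= ~~S | ~(~(Q & ~P) | ((~S & Q) -> R)) | (~R & Q)   [eliminate ->]
= ~~S | ~(~(Q & ~P) | ~(~S & Q) | R) | (~R & Q)   [eliminate ->]
= S | ~(~(Q & ~P) | ~(~S & Q) | R) | (~R & Q)   [double negation]
= S | (~~(Q & ~P) & ~~(~S & Q) & ~R) | (~R & Q)   [De Morgan]
= S | (Q & ~P & ~~(~S & Q) & ~R) | (~R & Q)   [double negation]
= S | (Q & ~P & ~S & Q & ~R) | (~R & Q)   [double negation]
= S | (~R & Q)   [simplify]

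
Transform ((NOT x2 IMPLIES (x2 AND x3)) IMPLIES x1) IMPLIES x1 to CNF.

x2 OR x1

((NOT x2 IMPLIES (x2 AND x3)) IMPLIES x1) IMPLIES x1
≡ NOT ((NOT x2 IMPLIES (x2 AND x3)) IMPLIES x1) OR x1   [eliminate IMPLIES]
≡ NOT (NOT (NOT x2 IMPLIES (x2 AND x3)) OR x1) OR x1   [eliminate IMPLIES]
≡ NOT (NOT (NOT NOT x2 OR (x2 AND x3)) OR x1) OR x1   [eliminate IMPLIES]
≡ (NOT NOT (NOT NOT x2 OR (x2 AND x3)) AND NOT x1) OR x1   [De Morgan]
≡ ((NOT NOT x2 OR (x2 AND x3)) AND NOT x1) OR x1   [double negation]
≡ ((x2 OR (x2 AND x3)) AND NOT x1) OR x1   [double negation]
≡ (x2 OR x2 OR x1) AND (x2 OR x3 OR x1) AND (NOT x1 OR x1)   [distribute OR over AND]
≡ x2 OR x1   [simplify]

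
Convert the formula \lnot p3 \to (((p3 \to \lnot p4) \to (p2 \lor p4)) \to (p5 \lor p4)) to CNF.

p3 \lor \lnot p2 \lor p5 \lor p4

\lnot p3 \to (((p3 \to \lnot p4) \to (p2 \lor p4)) \to (p5 \lor p4))
≡ \lnot \lnot p3 \lor (((p3 \to \lnot p4) \to (p2 \lor p4)) \to (p5 \lor p4))   [eliminate \to]
≡ \lnot \lnot p3 \lor \lnot ((p3 \to \lnot p4) \to (p2 \lor p4)) \lor p5 \lor p4   [eliminate \to]
≡ \lnot \lnot p3 \lor \lnot (\lnot (p3 \to \lnot p4) \lor p2 \lor p4) \lor p5 \lor p4   [eliminate \to]
≡ \lnot \lnot p3 \lor \lnot (\lnot (\lnot p3 \lor \lnot p4) \lor p2 \lor p4) \lor p5 \lor p4   [eliminate \to]
≡ p3 \lor \lnot (\lnot (\lnot p3 \lor \lnot p4) \lor p2 \lor p4) \lor p5 \lor p4   [double negation]
≡ p3 \lor (\lnot \lnot (\lnot p3 \lor \lnot p4) \land \lnot p2 \land \lnot p4) \lor p5 \lor p4   [De Morgan]
≡ p3 \lor ((\lnot p3 \lor \lnot p4) \land \lnot p2 \land \lnot p4) \lor p5 \lor p4   [double negation]
≡ (p3 \lor \lnot p3 \lor \lnot p4 \lor p5 \lor p4) \land (p3 \lor \lnot p2 \lor p5 \lor p4) \land (p3 \lor \lnot p4 \lor p5 \lor p4)   [distribute \lor over \land]
≡ p3 \lor \lnot p2 \lor p5 \lor p4   [simplify]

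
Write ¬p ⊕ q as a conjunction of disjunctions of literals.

(¬p ∨ q) ∧ (p ∨ ¬q)

¬p ⊕ q
= (¬p ∨ q) ∧ ¬(¬p ∧ q)   [expand ⊕]
= (¬p ∨ q) ∧ (¬¬p ∨ ¬q)   [De Morgan]
= (¬p ∨ q) ∧ (p ∨ ¬q)   [double negation]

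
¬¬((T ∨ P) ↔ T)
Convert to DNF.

¬¬((T ∨ P) ↔ T)
= ¬¬(((T ∨ P) → T) ∧ (T → (T ∨ P)))   [eliminate ↔]
= ¬¬((¬(T ∨ P) ∨ T) ∧ (T → (T ∨ P)))   [eliminate →]
= ¬¬((¬(T ∨ P) ∨ T) ∧ (¬T ∨ T ∨ P))   [eliminate →]
= (¬(T ∨ P) ∨ T) ∧ (¬T ∨ T ∨ P)   [double negation]
= ((¬T ∧ ¬P) ∨ T) ∧ (¬T ∨ T ∨ P)   [De Morgan]
= (¬T ∧ ¬P ∧ ¬T) ∨ (¬T ∧ ¬P ∧ T) ∨ (¬T ∧ ¬P ∧ P) ∨ (T ∧ ¬T) ∨ (T ∧ T) ∨ (T ∧ P)   [distribute ∧ over ∨]
= (¬T ∧ ¬P) ∨ T   [simplify]

(¬T ∧ ¬P) ∨ T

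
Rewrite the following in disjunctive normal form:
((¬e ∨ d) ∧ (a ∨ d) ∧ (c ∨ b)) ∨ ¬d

(¬e ∧ a ∧ c) ∨ (¬e ∧ a ∧ b) ∨ (d ∧ c) ∨ (d ∧ b) ∨ ¬d

((¬e ∨ d) ∧ (a ∨ d) ∧ (c ∨ b)) ∨ ¬d
⇔ (¬e ∧ a ∧ c) ∨ (¬e ∧ a ∧ b) ∨ (¬e ∧ d ∧ c) ∨ (¬e ∧ d ∧ b) ∨ (d ∧ a ∧ c) ∨ (d ∧ a ∧ b) ∨ (d ∧ d ∧ c) ∨ (d ∧ d ∧ b) ∨ ¬d   (distribute ∧ over ∨)
⇔ (¬e ∧ a ∧ c) ∨ (¬e ∧ a ∧ b) ∨ (d ∧ c) ∨ (d ∧ b) ∨ ¬d   (simplify)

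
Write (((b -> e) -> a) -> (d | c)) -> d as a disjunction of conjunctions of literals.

(((b -> e) -> a) -> (d | c)) -> d
= ~(((b -> e) -> a) -> (d | c)) | d
= ~(~((b -> e) -> a) | d | c) | d
= ~(~(~(b -> e) | a) | d | c) | d
= ~(~(~(~b | e) | a) | d | c) | d
= (~~(~(~b | e) | a) & ~d & ~c) | d
= ((~(~b | e) | a) & ~d & ~c) | d
= (((~~b & ~e) | a) & ~d & ~c) | d
= (((b & ~e) | a) & ~d & ~c) | d
= (b & ~e & ~d & ~c) | (a & ~d & ~c) | d

(b & ~e & ~d & ~c) | (a & ~d & ~c) | d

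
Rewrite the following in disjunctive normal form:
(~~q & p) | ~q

(~~q & p) | ~q
= (q & p) | ~q   [double negation]

(q & p) | ~q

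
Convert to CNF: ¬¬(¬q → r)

q ∨ r

¬¬(¬q → r)
≡ ¬¬(¬¬q ∨ r)   [eliminate →]
≡ ¬¬q ∨ r   [double negation]
≡ q ∨ r   [double negation]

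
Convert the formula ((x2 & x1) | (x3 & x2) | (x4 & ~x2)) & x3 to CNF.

(x2 | x4) & x3

((x2 & x1) | (x3 & x2) | (x4 & ~x2)) & x3
≡ (x2 | x3 | x4) & (x2 | x3 | ~x2) & (x2 | x2 | x4) & (x2 | x2 | ~x2) & (x1 | x3 | x4) & (x1 | x3 | ~x2) & (x1 | x2 | x4) & (x1 | x2 | ~x2) & x3   (distribute | over &)
≡ (x2 | x4) & x3   (simplify)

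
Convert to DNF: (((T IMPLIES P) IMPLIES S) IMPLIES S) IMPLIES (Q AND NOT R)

(T AND NOT P AND NOT S) OR (Q AND NOT R)

(((T IMPLIES P) IMPLIES S) IMPLIES S) IMPLIES (Q AND NOT R)
= NOT (((T IMPLIES P) IMPLIES S) IMPLIES S) OR (Q AND NOT R)   (eliminate IMPLIES)
= NOT (NOT ((T IMPLIES P) IMPLIES S) OR S) OR (Q AND NOT R)   (eliminate IMPLIES)
= NOT (NOT (NOT (T IMPLIES P) OR S) OR S) OR (Q AND NOT R)   (eliminate IMPLIES)
= NOT (NOT (NOT (NOT T OR P) OR S) OR S) OR (Q AND NOT R)   (eliminate IMPLIES)
= (NOT NOT (NOT (NOT T OR P) OR S) AND NOT S) OR (Q AND NOT R)   (De Morgan)
= ((NOT (NOT T OR P) OR S) AND NOT S) OR (Q AND NOT R)   (double negation)
= (((NOT NOT T AND NOT P) OR S) AND NOT S) OR (Q AND NOT R)   (De Morgan)
= (((T AND NOT P) OR S) AND NOT S) OR (Q AND NOT R)   (double negation)
= (T AND NOT P AND NOT S) OR (S AND NOT S) OR (Q AND NOT R)   (distribute AND over OR)
= (T AND NOT P AND NOT S) OR (Q AND NOT R)   (simplify)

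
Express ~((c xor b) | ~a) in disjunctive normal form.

(~c & ~b & a) | (b & c & a)

~((c xor b) | ~a)
≡ ~((c & ~b) | (~c & b) | ~a)   (expand xor)
≡ ~(c & ~b) & ~(~c & b) & ~~a   (De Morgan)
≡ (~c | ~~b) & ~(~c & b) & ~~a   (De Morgan)
≡ (~c | b) & ~(~c & b) & ~~a   (double negation)
≡ (~c | b) & (~~c | ~b) & ~~a   (De Morgan)
≡ (~c | b) & (c | ~b) & ~~a   (double negation)
≡ (~c | b) & (c | ~b) & a   (double negation)
≡ (~c & c & a) | (~c & ~b & a) | (b & c & a) | (b & ~b & a)   (distribute & over |)
≡ (~c & ~b & a) | (b & c & a)   (simplify)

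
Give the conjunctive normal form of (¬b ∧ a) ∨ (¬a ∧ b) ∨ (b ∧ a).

a ∨ b

(¬b ∧ a) ∨ (¬a ∧ b) ∨ (b ∧ a)
= (¬b ∨ ¬a ∨ b) ∧ (¬b ∨ ¬a ∨ a) ∧ (¬b ∨ b ∨ b) ∧ (¬b ∨ b ∨ a) ∧ (a ∨ ¬a ∨ b) ∧ (a ∨ ¬a ∨ a) ∧ (a ∨ b ∨ b) ∧ (a ∨ b ∨ a)   — distribute ∨ over ∧
= a ∨ b   — simplify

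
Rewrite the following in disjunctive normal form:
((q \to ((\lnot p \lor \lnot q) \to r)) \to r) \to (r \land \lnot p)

(\lnot q \land \lnot r) \lor (p \land q \land \lnot r) \lor (r \land \lnot p)

((q \to ((\lnot p \lor \lnot q) \to r)) \to r) \to (r \land \lnot p)
= \lnot ((q \to ((\lnot p \lor \lnot q) \to r)) \to r) \lor (r \land \lnot p)   [eliminate \to]
= \lnot (\lnot (q \to ((\lnot p \lor \lnot q) \to r)) \lor r) \lor (r \land \lnot p)   [eliminate \to]
= \lnot (\lnot (\lnot q \lor ((\lnot p \lor \lnot q) \to r)) \lor r) \lor (r \land \lnot p)   [eliminate \to]
= \lnot (\lnot (\lnot q \lor \lnot (\lnot p \lor \lnot q) \lor r) \lor r) \lor (r \land \lnot p)   [eliminate \to]
= (\lnot \lnot (\lnot q \lor \lnot (\lnot p \lor \lnot q) \lor r) \land \lnot r) \lor (r \land \lnot p)   [De Morgan]
= ((\lnot q \lor \lnot (\lnot p \lor \lnot q) \lor r) \land \lnot r) \lor (r \land \lnot p)   [double negation]
= ((\lnot q \lor (\lnot \lnot p \land \lnot \lnot q) \lor r) \land \lnot r) \lor (r \land \lnot p)   [De Morgan]
= ((\lnot q \lor (p \land \lnot \lnot q) \lor r) \land \lnot r) \lor (r \land \lnot p)   [double negation]
= ((\lnot q \lor (p \land q) \lor r) \land \lnot r) \lor (r \land \lnot p)   [double negation]
= (\lnot q \land \lnot r) \lor (p \land q \land \lnot r) \lor (r \land \lnot r) \lor (r \land \lnot p)   [distribute \land over \lor]
= (\lnot q \land \lnot r) \lor (p \land q \land \lnot r) \lor (r \land \lnot p)   [simplify]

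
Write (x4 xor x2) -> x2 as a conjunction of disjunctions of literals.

~x4 | x2

(x4 xor x2) -> x2
≡ ~(x4 xor x2) | x2   (eliminate ->)
≡ ~((x4 | x2) & ~(x4 & x2)) | x2   (expand xor)
≡ ~(x4 | x2) | ~~(x4 & x2) | x2   (De Morgan)
≡ (~x4 & ~x2) | ~~(x4 & x2) | x2   (De Morgan)
≡ (~x4 & ~x2) | (x4 & x2) | x2   (double negation)
≡ (~x4 | x4 | x2) & (~x4 | x2 | x2) & (~x2 | x4 | x2) & (~x2 | x2 | x2)   (distribute | over &)
≡ ~x4 | x2   (simplify)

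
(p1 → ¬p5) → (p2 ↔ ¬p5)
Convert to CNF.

(p1 → ¬p5) → (p2 ↔ ¬p5)
= ¬(p1 → ¬p5) ∨ (p2 ↔ ¬p5)   (eliminate →)
= ¬(¬p1 ∨ ¬p5) ∨ (p2 ↔ ¬p5)   (eliminate →)
= ¬(¬p1 ∨ ¬p5) ∨ ((p2 → ¬p5) ∧ (¬p5 → p2))   (eliminate ↔)
= ¬(¬p1 ∨ ¬p5) ∨ ((¬p2 ∨ ¬p5) ∧ (¬p5 → p2))   (eliminate →)
= ¬(¬p1 ∨ ¬p5) ∨ ((¬p2 ∨ ¬p5) ∧ (¬¬p5 ∨ p2))   (eliminate →)
= (¬¬p1 ∧ ¬¬p5) ∨ ((¬p2 ∨ ¬p5) ∧ (¬¬p5 ∨ p2))   (De Morgan)
= (p1 ∧ ¬¬p5) ∨ ((¬p2 ∨ ¬p5) ∧ (¬¬p5 ∨ p2))   (double negation)
= (p1 ∧ p5) ∨ ((¬p2 ∨ ¬p5) ∧ (¬¬p5 ∨ p2))   (double negation)
= (p1 ∧ p5) ∨ ((¬p2 ∨ ¬p5) ∧ (p5 ∨ p2))   (double negation)
= (p1 ∨ ¬p2 ∨ ¬p5) ∧ (p1 ∨ p5 ∨ p2) ∧ (p5 ∨ ¬p2 ∨ ¬p5) ∧ (p5 ∨ p5 ∨ p2)   (distribute ∨ over ∧)
= (p1 ∨ ¬p2 ∨ ¬p5) ∧ (p5 ∨ p2)   (simplify)

(p1 ∨ ¬p2 ∨ ¬p5) ∧ (p5 ∨ p2)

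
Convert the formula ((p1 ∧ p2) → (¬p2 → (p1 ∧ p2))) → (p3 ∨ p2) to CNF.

p2 ∨ p3

((p1 ∧ p2) → (¬p2 → (p1 ∧ p2))) → (p3 ∨ p2)
⇔ ¬((p1 ∧ p2) → (¬p2 → (p1 ∧ p2))) ∨ p3 ∨ p2   [eliminate →]
⇔ ¬(¬(p1 ∧ p2) ∨ (¬p2 → (p1 ∧ p2))) ∨ p3 ∨ p2   [eliminate →]
⇔ ¬(¬(p1 ∧ p2) ∨ ¬¬p2 ∨ (p1 ∧ p2)) ∨ p3 ∨ p2   [eliminate →]
⇔ (¬¬(p1 ∧ p2) ∧ ¬¬¬p2 ∧ ¬(p1 ∧ p2)) ∨ p3 ∨ p2   [De Morgan]
⇔ (p1 ∧ p2 ∧ ¬¬¬p2 ∧ ¬(p1 ∧ p2)) ∨ p3 ∨ p2   [double negation]
⇔ (p1 ∧ p2 ∧ ¬p2 ∧ ¬(p1 ∧ p2)) ∨ p3 ∨ p2   [double negation]
⇔ (p1 ∧ p2 ∧ ¬p2 ∧ (¬p1 ∨ ¬p2)) ∨ p3 ∨ p2   [De Morgan]
⇔ (p1 ∨ p3 ∨ p2) ∧ (p2 ∨ p3 ∨ p2) ∧ (¬p2 ∨ p3 ∨ p2) ∧ (¬p1 ∨ ¬p2 ∨ p3 ∨ p2)   [distribute ∨ over ∧]
⇔ p2 ∨ p3   [simplify]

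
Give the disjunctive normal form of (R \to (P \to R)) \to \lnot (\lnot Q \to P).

\lnot Q \land \lnot P

(R \to (P \to R)) \to \lnot (\lnot Q \to P)
≡ \lnot (R \to (P \to R)) \lor \lnot (\lnot Q \to P)   — eliminate \to
≡ \lnot (\lnot R \lor (P \to R)) \lor \lnot (\lnot Q \to P)   — eliminate \to
≡ \lnot (\lnot R \lor \lnot P \lor R) \lor \lnot (\lnot Q \to P)   — eliminate \to
≡ \lnot (\lnot R \lor \lnot P \lor R) \lor \lnot (\lnot \lnot Q \lor P)   — eliminate \to
≡ (\lnot \lnot R \land \lnot \lnot P \land \lnot R) \lor \lnot (\lnot \lnot Q \lor P)   — De Morgan
≡ (R \land \lnot \lnot P \land \lnot R) \lor \lnot (\lnot \lnot Q \lor P)   — double negation
≡ (R \land P \land \lnot R) \lor \lnot (\lnot \lnot Q \lor P)   — double negation
≡ (R \land P \land \lnot R) \lor (\lnot \lnot \lnot Q \land \lnot P)   — De Morgan
≡ (R \land P \land \lnot R) \lor (\lnot Q \land \lnot P)   — double negation
≡ \lnot Q \land \lnot P   — simplify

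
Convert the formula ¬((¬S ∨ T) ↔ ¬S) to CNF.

(¬S ∨ T) ∧ S

¬((¬S ∨ T) ↔ ¬S)
≡ ¬(((¬S ∨ T) → ¬S) ∧ (¬S → (¬S ∨ T)))   — eliminate ↔
≡ ¬((¬(¬S ∨ T) ∨ ¬S) ∧ (¬S → (¬S ∨ T)))   — eliminate →
≡ ¬((¬(¬S ∨ T) ∨ ¬S) ∧ (¬¬S ∨ ¬S ∨ T))   — eliminate →
≡ ¬(¬(¬S ∨ T) ∨ ¬S) ∨ ¬(¬¬S ∨ ¬S ∨ T)   — De Morgan
≡ (¬¬(¬S ∨ T) ∧ ¬¬S) ∨ ¬(¬¬S ∨ ¬S ∨ T)   — De Morgan
≡ ((¬S ∨ T) ∧ ¬¬S) ∨ ¬(¬¬S ∨ ¬S ∨ T)   — double negation
≡ ((¬S ∨ T) ∧ S) ∨ ¬(¬¬S ∨ ¬S ∨ T)   — double negation
≡ ((¬S ∨ T) ∧ S) ∨ (¬¬¬S ∧ ¬¬S ∧ ¬T)   — De Morgan
≡ ((¬S ∨ T) ∧ S) ∨ (¬S ∧ ¬¬S ∧ ¬T)   — double negation
≡ ((¬S ∨ T) ∧ S) ∨ (¬S ∧ S ∧ ¬T)   — double negation
≡ (¬S ∨ T ∨ ¬S) ∧ (¬S ∨ T ∨ S) ∧ (¬S ∨ T ∨ ¬T) ∧ (S ∨ ¬S) ∧ (S ∨ S) ∧ (S ∨ ¬T)   — distribute ∨ over ∧
≡ (¬S ∨ T) ∧ S   — simplify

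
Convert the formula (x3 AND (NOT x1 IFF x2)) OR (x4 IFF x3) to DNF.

(x3 AND (NOT x1 IFF x2)) OR (x4 IFF x3)
≡ (x3 AND (NOT x1 IMPLIES x2) AND (x2 IMPLIES NOT x1)) OR (x4 IFF x3)   [eliminate IFF]
≡ (x3 AND (NOT NOT x1 OR x2) AND (x2 IMPLIES NOT x1)) OR (x4 IFF x3)   [eliminate IMPLIES]
≡ (x3 AND (NOT NOT x1 OR x2) AND (NOT x2 OR NOT x1)) OR (x4 IFF x3)   [eliminate IMPLIES]
≡ (x3 AND (NOT NOT x1 OR x2) AND (NOT x2 OR NOT x1)) OR ((x4 IMPLIES x3) AND (x3 IMPLIES x4))   [eliminate IFF]
≡ (x3 AND (NOT NOT x1 OR x2) AND (NOT x2 OR NOT x1)) OR ((NOT x4 OR x3) AND (x3 IMPLIES x4))   [eliminate IMPLIES]
≡ (x3 AND (NOT NOT x1 OR x2) AND (NOT x2 OR NOT x1)) OR ((NOT x4 OR x3) AND (NOT x3 OR x4))   [eliminate IMPLIES]
≡ (x3 AND (x1 OR x2) AND (NOT x2 OR NOT x1)) OR ((NOT x4 OR x3) AND (NOT x3 OR x4))   [double negation]
≡ (x3 AND x1 AND NOT x2) OR (x3 AND x1 AND NOT x1) OR (x3 AND x2 AND NOT x2) OR (x3 AND x2 AND NOT x1) OR (NOT x4 AND NOT x3) OR (NOT x4 AND x4) OR (x3 AND NOT x3) OR (x3 AND x4)   [distribute AND over OR]
≡ (x3 AND x1 AND NOT x2) OR (x3 AND x2 AND NOT x1) OR (NOT x4 AND NOT x3) OR (x3 AND x4)   [simplify]

(x3 AND x1 AND NOT x2) OR (x3 AND x2 AND NOT x1) OR (NOT x4 AND NOT x3) OR (x3 AND x4)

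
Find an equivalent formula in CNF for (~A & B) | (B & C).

(~A | C) & B

(~A & B) | (B & C)
= (~A | B) & (~A | C) & (B | B) & (B | C)   — distribute | over &
= (~A | C) & B   — simplify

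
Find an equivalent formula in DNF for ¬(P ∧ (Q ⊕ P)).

¬(P ∧ (Q ⊕ P))
≡ ¬(P ∧ ((Q ∧ ¬P) ∨ (¬Q ∧ P)))   — expand ⊕
≡ ¬P ∨ ¬((Q ∧ ¬P) ∨ (¬Q ∧ P))   — De Morgan
≡ ¬P ∨ (¬(Q ∧ ¬P) ∧ ¬(¬Q ∧ P))   — De Morgan
≡ ¬P ∨ ((¬Q ∨ ¬¬P) ∧ ¬(¬Q ∧ P))   — De Morgan
≡ ¬P ∨ ((¬Q ∨ P) ∧ ¬(¬Q ∧ P))   — double negation
≡ ¬P ∨ ((¬Q ∨ P) ∧ (¬¬Q ∨ ¬P))   — De Morgan
≡ ¬P ∨ ((¬Q ∨ P) ∧ (Q ∨ ¬P))   — double negation
≡ ¬P ∨ (¬Q ∧ Q) ∨ (¬Q ∧ ¬P) ∨ (P ∧ Q) ∨ (P ∧ ¬P)   — distribute ∧ over ∨
≡ ¬P ∨ (P ∧ Q)   — simplify

¬P ∨ (P ∧ Q)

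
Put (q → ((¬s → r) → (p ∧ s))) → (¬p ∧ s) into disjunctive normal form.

(q → ((¬s → r) → (p ∧ s))) → (¬p ∧ s)
⇔ ¬(q → ((¬s → r) → (p ∧ s))) ∨ (¬p ∧ s)   [eliminate →]
⇔ ¬(¬q ∨ ((¬s → r) → (p ∧ s))) ∨ (¬p ∧ s)   [eliminate →]
⇔ ¬(¬q ∨ ¬(¬s → r) ∨ (p ∧ s)) ∨ (¬p ∧ s)   [eliminate →]
⇔ ¬(¬q ∨ ¬(¬¬s ∨ r) ∨ (p ∧ s)) ∨ (¬p ∧ s)   [eliminate →]
⇔ (¬¬q ∧ ¬¬(¬¬s ∨ r) ∧ ¬(p ∧ s)) ∨ (¬p ∧ s)   [De Morgan]
⇔ (q ∧ ¬¬(¬¬s ∨ r) ∧ ¬(p ∧ s)) ∨ (¬p ∧ s)   [double negation]
⇔ (q ∧ (¬¬s ∨ r) ∧ ¬(p ∧ s)) ∨ (¬p ∧ s)   [double negation]
⇔ (q ∧ (s ∨ r) ∧ ¬(p ∧ s)) ∨ (¬p ∧ s)   [double negation]
⇔ (q ∧ (s ∨ r) ∧ (¬p ∨ ¬s)) ∨ (¬p ∧ s)   [De Morgan]
⇔ (q ∧ s ∧ ¬p) ∨ (q ∧ s ∧ ¬s) ∨ (q ∧ r ∧ ¬p) ∨ (q ∧ r ∧ ¬s) ∨ (¬p ∧ s)   [distribute ∧ over ∨]
⇔ (q ∧ r ∧ ¬p) ∨ (q ∧ r ∧ ¬s) ∨ (¬p ∧ s)   [simplify]

(q ∧ r ∧ ¬p) ∨ (q ∧ r ∧ ¬s) ∨ (¬p ∧ s)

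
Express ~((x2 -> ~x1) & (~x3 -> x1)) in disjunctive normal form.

~((x2 -> ~x1) & (~x3 -> x1))
≡ ~((~x2 | ~x1) & (~x3 -> x1))   [eliminate ->]
≡ ~((~x2 | ~x1) & (~~x3 | x1))   [eliminate ->]
≡ ~(~x2 | ~x1) | ~(~~x3 | x1)   [De Morgan]
≡ (~~x2 & ~~x1) | ~(~~x3 | x1)   [De Morgan]
≡ (x2 & ~~x1) | ~(~~x3 | x1)   [double negation]
≡ (x2 & x1) | ~(~~x3 | x1)   [double negation]
≡ (x2 & x1) | (~~~x3 & ~x1)   [De Morgan]
≡ (x2 & x1) | (~x3 & ~x1)   [double negation]

(x2 & x1) | (~x3 & ~x1)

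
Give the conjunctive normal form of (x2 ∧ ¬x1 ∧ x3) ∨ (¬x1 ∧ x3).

(x2 ∧ ¬x1 ∧ x3) ∨ (¬x1 ∧ x3)
≡ (x2 ∨ ¬x1) ∧ (x2 ∨ x3) ∧ (¬x1 ∨ ¬x1) ∧ (¬x1 ∨ x3) ∧ (x3 ∨ ¬x1) ∧ (x3 ∨ x3)   [distribute ∨ over ∧]
≡ ¬x1 ∧ x3   [simplify]

¬x1 ∧ x3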